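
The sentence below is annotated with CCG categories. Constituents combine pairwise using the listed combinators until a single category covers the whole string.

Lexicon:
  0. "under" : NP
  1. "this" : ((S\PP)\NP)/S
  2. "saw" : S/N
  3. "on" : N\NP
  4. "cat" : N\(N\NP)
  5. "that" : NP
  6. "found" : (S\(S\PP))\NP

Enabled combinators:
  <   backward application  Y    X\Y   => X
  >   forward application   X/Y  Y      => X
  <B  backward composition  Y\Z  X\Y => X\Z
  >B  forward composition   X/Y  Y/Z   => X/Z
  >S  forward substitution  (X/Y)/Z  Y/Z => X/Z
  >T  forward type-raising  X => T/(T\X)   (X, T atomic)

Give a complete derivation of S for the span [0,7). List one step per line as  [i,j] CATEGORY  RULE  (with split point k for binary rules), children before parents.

[0,1] NP  lex  "under"
[1,2] ((S\PP)\NP)/S  lex  "this"
[2,3] S/N  lex  "saw"
[3,4] N\NP  lex  "on"
[4,5] N\(N\NP)  lex  "cat"
[3,5] N  <  k=4
[2,5] S  >  k=3
[1,5] (S\PP)\NP  >  k=2
[0,5] S\PP  <  k=1
[5,6] NP  lex  "that"
[6,7] (S\(S\PP))\NP  lex  "found"
[5,7] S\(S\PP)  <  k=6
[0,7] S  <  k=5

[0,7] S   <
  [0,5] S\PP   <
    [0,1] "under" : NP
    [1,5] (S\PP)\NP   >
      [1,2] "this" : ((S\PP)\NP)/S
      [2,5] S   >
        [2,3] "saw" : S/N
        [3,5] N   <
          [3,4] "on" : N\NP
          [4,5] "cat" : N\(N\NP)
  [5,7] S\(S\PP)   <
    [5,6] "that" : NP
    [6,7] "found" : (S\(S\PP))\NP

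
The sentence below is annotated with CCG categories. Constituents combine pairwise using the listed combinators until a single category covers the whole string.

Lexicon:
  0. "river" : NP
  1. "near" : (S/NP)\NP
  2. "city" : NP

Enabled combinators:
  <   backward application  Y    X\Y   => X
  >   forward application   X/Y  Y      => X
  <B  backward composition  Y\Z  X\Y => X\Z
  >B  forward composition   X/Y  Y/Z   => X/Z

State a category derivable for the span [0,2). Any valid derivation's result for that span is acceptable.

S/NP

[0,3] S   >
  [0,2] S/NP   <
    [0,1] "river" : NP
    [1,2] "near" : (S/NP)\NP
  [2,3] "city" : NP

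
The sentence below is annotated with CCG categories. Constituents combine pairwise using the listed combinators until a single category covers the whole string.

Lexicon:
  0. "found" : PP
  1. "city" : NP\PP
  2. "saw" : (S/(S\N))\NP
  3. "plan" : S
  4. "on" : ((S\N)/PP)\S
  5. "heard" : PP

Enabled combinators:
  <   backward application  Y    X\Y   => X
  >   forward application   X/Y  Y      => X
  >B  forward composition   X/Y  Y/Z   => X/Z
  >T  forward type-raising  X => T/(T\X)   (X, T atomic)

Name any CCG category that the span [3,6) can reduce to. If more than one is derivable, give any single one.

S\N

[0,6] S   >
  [0,3] S/(S\N)   <
    [0,2] NP   >
      [0,1] NP/(NP\PP)   >T
        [0,1] "found" : PP
      [1,2] "city" : NP\PP
    [2,3] "saw" : (S/(S\N))\NP
  [3,6] S\N   >
    [3,5] (S\N)/PP   <
      [3,4] "plan" : S
      [4,5] "on" : ((S\N)/PP)\S
    [5,6] "heard" : PP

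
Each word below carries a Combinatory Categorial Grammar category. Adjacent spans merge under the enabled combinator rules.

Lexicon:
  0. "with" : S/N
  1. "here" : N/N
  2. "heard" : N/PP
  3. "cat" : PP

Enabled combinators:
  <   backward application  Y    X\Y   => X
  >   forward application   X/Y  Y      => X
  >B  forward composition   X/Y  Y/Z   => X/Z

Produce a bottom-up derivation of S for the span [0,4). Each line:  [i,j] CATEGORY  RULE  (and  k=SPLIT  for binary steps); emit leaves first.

[0,4] S   >
  [0,2] S/N   >B
    [0,1] "with" : S/N
    [1,2] "here" : N/N
  [2,4] N   >
    [2,3] "heard" : N/PP
    [3,4] "cat" : PP

[0,1] S/N  lex  "with"
[1,2] N/N  lex  "here"
[0,2] S/N  >B  k=1
[2,3] N/PP  lex  "heard"
[3,4] PP  lex  "cat"
[2,4] N  >  k=3
[0,4] S  >  k=2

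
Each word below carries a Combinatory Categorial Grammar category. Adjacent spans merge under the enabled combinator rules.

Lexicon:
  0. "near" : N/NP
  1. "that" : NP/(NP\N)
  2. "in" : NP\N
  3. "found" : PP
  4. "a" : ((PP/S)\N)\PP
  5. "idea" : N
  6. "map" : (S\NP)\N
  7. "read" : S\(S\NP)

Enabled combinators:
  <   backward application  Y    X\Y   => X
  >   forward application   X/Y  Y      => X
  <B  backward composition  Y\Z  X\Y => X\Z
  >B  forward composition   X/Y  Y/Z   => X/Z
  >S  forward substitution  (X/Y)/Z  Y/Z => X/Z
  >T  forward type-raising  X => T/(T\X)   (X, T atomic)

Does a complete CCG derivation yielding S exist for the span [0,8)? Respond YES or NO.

NO

N/NP NP/(NP\N) NP\N PP ((PP/S)\N)\PP N (S\NP)\N S\(S\NP)
CKY chart[0,8] = {N/(N\PP), NP/(NP\PP), PP, PP/(PP\PP), PP/(S\S), S/(S\PP)}; S ∉ chart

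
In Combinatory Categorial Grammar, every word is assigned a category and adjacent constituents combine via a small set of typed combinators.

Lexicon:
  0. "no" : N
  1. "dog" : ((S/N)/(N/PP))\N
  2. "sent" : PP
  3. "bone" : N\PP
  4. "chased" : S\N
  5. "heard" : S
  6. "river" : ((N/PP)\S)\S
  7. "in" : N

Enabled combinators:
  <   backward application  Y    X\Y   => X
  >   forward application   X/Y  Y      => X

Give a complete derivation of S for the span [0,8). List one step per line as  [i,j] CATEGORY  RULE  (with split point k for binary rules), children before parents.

[0,8] S   >
  [0,7] S/N   >
    [0,2] (S/N)/(N/PP)   <
      [0,1] "no" : N
      [1,2] "dog" : ((S/N)/(N/PP))\N
    [2,7] N/PP   <
      [2,5] S   <
        [2,4] N   <
          [2,3] "sent" : PP
          [3,4] "bone" : N\PP
        [4,5] "chased" : S\N
      [5,7] (N/PP)\S   <
        [5,6] "heard" : S
        [6,7] "river" : ((N/PP)\S)\S
  [7,8] "in" : N

[0,1] N  lex  "no"
[1,2] ((S/N)/(N/PP))\N  lex  "dog"
[0,2] (S/N)/(N/PP)  <  k=1
[2,3] PP  lex  "sent"
[3,4] N\PP  lex  "bone"
[2,4] N  <  k=3
[4,5] S\N  lex  "chased"
[2,5] S  <  k=4
[5,6] S  lex  "heard"
[6,7] ((N/PP)\S)\S  lex  "river"
[5,7] (N/PP)\S  <  k=6
[2,7] N/PP  <  k=5
[0,7] S/N  >  k=2
[7,8] N  lex  "in"
[0,8] S  >  k=7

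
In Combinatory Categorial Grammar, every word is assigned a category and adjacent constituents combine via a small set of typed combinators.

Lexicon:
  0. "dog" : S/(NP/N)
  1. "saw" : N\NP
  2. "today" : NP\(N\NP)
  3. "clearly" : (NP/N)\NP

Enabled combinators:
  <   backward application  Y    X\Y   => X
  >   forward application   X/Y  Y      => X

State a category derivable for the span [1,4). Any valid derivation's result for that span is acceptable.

NP/N

[0,4] S   >
  [0,1] "dog" : S/(NP/N)
  [1,4] NP/N   <
    [1,3] NP   <
      [1,2] "saw" : N\NP
      [2,3] "today" : NP\(N\NP)
    [3,4] "clearly" : (NP/N)\NP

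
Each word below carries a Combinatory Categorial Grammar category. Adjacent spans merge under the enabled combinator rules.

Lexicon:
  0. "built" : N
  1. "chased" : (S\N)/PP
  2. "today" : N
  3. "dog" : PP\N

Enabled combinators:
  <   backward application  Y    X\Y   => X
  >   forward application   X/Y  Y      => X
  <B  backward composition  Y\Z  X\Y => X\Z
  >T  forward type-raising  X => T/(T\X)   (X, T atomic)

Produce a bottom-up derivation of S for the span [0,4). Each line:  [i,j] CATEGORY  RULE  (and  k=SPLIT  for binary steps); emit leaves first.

[0,4] S   >
  [0,1] S/(S\N)   >T
    [0,1] "built" : N
  [1,4] S\N   >
    [1,2] "chased" : (S\N)/PP
    [2,4] PP   <
      [2,3] "today" : N
      [3,4] "dog" : PP\N

[0,1] N  lex  "built"
[0,1] S/(S\N)  >T
[1,2] (S\N)/PP  lex  "chased"
[2,3] N  lex  "today"
[3,4] PP\N  lex  "dog"
[2,4] PP  <  k=3
[1,4] S\N  >  k=2
[0,4] S  >  k=1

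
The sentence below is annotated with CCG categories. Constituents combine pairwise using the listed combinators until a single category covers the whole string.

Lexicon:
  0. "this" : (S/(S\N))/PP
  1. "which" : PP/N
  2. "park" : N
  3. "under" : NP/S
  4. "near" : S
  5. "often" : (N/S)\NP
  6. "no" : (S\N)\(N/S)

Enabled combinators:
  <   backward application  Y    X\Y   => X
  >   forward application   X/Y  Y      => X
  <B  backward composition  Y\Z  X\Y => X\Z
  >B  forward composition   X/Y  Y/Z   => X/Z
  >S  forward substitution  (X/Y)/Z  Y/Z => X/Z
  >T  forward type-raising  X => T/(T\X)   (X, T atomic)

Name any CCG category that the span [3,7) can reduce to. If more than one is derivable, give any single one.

[0,7] S   >
  [0,3] S/(S\N)   >
    [0,1] "this" : (S/(S\N))/PP
    [1,3] PP   >
      [1,2] "which" : PP/N
      [2,3] "park" : N
  [3,7] S\N   <
    [3,6] N/S   <
      [3,5] NP   >
        [3,4] "under" : NP/S
        [4,5] "near" : S
      [5,6] "often" : (N/S)\NP
    [6,7] "no" : (S\N)\(N/S)

S\N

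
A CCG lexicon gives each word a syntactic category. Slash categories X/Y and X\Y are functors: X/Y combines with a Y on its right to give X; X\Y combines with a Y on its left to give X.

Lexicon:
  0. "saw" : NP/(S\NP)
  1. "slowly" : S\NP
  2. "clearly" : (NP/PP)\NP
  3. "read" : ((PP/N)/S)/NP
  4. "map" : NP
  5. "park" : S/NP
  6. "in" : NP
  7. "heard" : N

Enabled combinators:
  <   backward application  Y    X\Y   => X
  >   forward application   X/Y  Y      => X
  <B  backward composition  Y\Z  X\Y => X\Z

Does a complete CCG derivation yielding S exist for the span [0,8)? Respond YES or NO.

NO

NP/(S\NP) S\NP (NP/PP)\NP ((PP/N)/S)/NP NP S/NP NP N
CKY chart[0,8] = {NP}; S ∉ chart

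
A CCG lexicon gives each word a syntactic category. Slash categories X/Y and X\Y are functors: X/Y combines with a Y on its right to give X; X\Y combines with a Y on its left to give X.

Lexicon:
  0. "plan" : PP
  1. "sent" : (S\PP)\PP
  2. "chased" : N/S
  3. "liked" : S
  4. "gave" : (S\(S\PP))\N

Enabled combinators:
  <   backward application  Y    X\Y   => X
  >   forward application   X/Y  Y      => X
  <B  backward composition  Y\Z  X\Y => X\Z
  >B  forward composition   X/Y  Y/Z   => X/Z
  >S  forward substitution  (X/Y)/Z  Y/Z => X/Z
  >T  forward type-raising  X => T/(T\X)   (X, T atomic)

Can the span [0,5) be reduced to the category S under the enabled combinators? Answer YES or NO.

YES

[0,5] S   <
  [0,2] S\PP   <
    [0,1] "plan" : PP
    [1,2] "sent" : (S\PP)\PP
  [2,5] S\(S\PP)   <
    [2,4] N   >
      [2,3] "chased" : N/S
      [3,4] "liked" : S
    [4,5] "gave" : (S\(S\PP))\N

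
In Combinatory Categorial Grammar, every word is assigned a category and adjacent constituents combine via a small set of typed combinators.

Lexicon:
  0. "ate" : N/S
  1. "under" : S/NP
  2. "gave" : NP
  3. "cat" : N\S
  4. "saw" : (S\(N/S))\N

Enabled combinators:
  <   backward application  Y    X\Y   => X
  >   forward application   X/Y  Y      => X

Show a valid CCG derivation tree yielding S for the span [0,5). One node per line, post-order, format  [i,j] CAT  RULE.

[0,1] N/S  lex  "ate"
[1,2] S/NP  lex  "under"
[2,3] NP  lex  "gave"
[1,3] S  >  k=2
[3,4] N\S  lex  "cat"
[1,4] N  <  k=3
[4,5] (S\(N/S))\N  lex  "saw"
[1,5] S\(N/S)  <  k=4
[0,5] S  <  k=1

[0,5] S   <
  [0,1] "ate" : N/S
  [1,5] S\(N/S)   <
    [1,4] N   <
      [1,3] S   >
        [1,2] "under" : S/NP
        [2,3] "gave" : NP
      [3,4] "cat" : N\S
    [4,5] "saw" : (S\(N/S))\N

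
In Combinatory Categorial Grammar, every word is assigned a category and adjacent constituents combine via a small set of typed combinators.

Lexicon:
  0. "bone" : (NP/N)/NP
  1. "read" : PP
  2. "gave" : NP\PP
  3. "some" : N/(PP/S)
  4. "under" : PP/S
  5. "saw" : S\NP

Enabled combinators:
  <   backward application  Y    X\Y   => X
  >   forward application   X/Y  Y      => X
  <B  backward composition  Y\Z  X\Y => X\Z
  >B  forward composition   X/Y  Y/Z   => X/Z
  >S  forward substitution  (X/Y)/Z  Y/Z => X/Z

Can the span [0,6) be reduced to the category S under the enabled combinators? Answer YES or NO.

YES

[0,6] S   <
  [0,5] NP   >
    [0,3] NP/N   >
      [0,1] "bone" : (NP/N)/NP
      [1,3] NP   <
        [1,2] "read" : PP
        [2,3] "gave" : NP\PP
    [3,5] N   >
      [3,4] "some" : N/(PP/S)
      [4,5] "under" : PP/S
  [5,6] "saw" : S\NP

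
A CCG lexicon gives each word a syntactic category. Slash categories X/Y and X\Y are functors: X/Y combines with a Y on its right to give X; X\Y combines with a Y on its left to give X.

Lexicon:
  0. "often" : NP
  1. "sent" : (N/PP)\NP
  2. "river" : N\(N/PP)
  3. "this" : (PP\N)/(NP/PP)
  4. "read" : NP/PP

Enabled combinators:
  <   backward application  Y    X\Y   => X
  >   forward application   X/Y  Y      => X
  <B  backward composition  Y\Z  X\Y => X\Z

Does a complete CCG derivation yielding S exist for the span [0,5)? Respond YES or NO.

NP (N/PP)\NP N\(N/PP) (PP\N)/(NP/PP) NP/PP
CKY chart[0,5] = {PP}; S ∉ chart

NO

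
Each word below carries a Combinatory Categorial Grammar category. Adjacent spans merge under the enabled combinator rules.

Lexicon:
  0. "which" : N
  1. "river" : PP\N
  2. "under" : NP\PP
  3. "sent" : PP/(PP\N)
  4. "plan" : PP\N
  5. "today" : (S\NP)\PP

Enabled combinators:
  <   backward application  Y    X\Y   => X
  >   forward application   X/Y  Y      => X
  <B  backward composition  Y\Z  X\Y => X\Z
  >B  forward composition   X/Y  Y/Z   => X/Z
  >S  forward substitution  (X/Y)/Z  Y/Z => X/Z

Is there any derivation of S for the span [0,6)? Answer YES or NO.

YES

[0,6] S   <
  [0,3] NP   <
    [0,1] "which" : N
    [1,3] NP\N   <B
      [1,2] "river" : PP\N
      [2,3] "under" : NP\PP
  [3,6] S\NP   <
    [3,5] PP   >
      [3,4] "sent" : PP/(PP\N)
      [4,5] "plan" : PP\N
    [5,6] "today" : (S\NP)\PP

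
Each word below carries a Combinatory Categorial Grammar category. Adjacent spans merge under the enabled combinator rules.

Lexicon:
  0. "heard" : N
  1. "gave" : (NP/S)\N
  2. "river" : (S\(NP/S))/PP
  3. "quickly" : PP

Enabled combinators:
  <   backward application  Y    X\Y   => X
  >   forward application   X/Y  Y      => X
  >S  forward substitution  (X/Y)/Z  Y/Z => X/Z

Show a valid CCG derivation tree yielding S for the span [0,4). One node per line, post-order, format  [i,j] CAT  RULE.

[0,1] N  lex  "heard"
[1,2] (NP/S)\N  lex  "gave"
[0,2] NP/S  <  k=1
[2,3] (S\(NP/S))/PP  lex  "river"
[3,4] PP  lex  "quickly"
[2,4] S\(NP/S)  >  k=3
[0,4] S  <  k=2

[0,4] S   <
  [0,2] NP/S   <
    [0,1] "heard" : N
    [1,2] "gave" : (NP/S)\N
  [2,4] S\(NP/S)   >
    [2,3] "river" : (S\(NP/S))/PP
    [3,4] "quickly" : PP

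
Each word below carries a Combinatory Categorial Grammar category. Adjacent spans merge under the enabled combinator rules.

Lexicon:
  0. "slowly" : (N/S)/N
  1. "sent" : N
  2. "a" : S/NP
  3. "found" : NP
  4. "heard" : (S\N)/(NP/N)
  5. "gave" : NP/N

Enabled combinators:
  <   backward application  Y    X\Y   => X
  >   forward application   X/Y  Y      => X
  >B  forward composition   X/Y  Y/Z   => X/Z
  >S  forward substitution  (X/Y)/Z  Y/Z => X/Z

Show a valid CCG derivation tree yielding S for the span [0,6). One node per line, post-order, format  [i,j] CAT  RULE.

[0,6] S   <
  [0,4] N   >
    [0,3] N/NP   >B
      [0,2] N/S   >
        [0,1] "slowly" : (N/S)/N
        [1,2] "sent" : N
      [2,3] "a" : S/NP
    [3,4] "found" : NP
  [4,6] S\N   >
    [4,5] "heard" : (S\N)/(NP/N)
    [5,6] "gave" : NP/N

[0,1] (N/S)/N  lex  "slowly"
[1,2] N  lex  "sent"
[0,2] N/S  >  k=1
[2,3] S/NP  lex  "a"
[0,3] N/NP  >B  k=2
[3,4] NP  lex  "found"
[0,4] N  >  k=3
[4,5] (S\N)/(NP/N)  lex  "heard"
[5,6] NP/N  lex  "gave"
[4,6] S\N  >  k=5
[0,6] S  <  k=4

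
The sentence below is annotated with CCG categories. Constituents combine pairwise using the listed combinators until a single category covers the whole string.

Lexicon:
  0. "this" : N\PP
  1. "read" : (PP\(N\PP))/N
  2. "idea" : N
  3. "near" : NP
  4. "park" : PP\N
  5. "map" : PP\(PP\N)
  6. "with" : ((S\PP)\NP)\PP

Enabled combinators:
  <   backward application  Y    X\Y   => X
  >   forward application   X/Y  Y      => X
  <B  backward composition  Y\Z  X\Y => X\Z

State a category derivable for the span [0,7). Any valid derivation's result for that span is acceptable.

S

[0,7] S   <
  [0,3] PP   <
    [0,1] "this" : N\PP
    [1,3] PP\(N\PP)   >
      [1,2] "read" : (PP\(N\PP))/N
      [2,3] "idea" : N
  [3,7] S\PP   <
    [3,4] "near" : NP
    [4,7] (S\PP)\NP   <
      [4,6] PP   <
        [4,5] "park" : PP\N
        [5,6] "map" : PP\(PP\N)
      [6,7] "with" : ((S\PP)\NP)\PP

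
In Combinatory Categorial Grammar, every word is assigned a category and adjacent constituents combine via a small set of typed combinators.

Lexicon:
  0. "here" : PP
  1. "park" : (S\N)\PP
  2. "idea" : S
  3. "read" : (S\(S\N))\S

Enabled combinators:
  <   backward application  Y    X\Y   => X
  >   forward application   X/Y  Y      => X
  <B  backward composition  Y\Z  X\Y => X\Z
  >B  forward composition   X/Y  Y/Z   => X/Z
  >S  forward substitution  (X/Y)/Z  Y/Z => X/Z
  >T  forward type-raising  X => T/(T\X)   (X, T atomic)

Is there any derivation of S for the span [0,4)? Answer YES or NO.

YES

[0,4] S   <
  [0,2] S\N   <
    [0,1] "here" : PP
    [1,2] "park" : (S\N)\PP
  [2,4] S\(S\N)   <
    [2,3] "idea" : S
    [3,4] "read" : (S\(S\N))\S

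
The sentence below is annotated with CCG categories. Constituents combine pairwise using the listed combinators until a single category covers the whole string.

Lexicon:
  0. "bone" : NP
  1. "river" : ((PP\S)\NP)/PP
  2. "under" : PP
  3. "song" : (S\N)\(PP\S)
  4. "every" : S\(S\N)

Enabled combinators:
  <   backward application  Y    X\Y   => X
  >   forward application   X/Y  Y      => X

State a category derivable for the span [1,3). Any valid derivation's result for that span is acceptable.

(PP\S)\NP

[0,5] S   <
  [0,4] S\N   <
    [0,3] PP\S   <
      [0,1] "bone" : NP
      [1,3] (PP\S)\NP   >
        [1,2] "river" : ((PP\S)\NP)/PP
        [2,3] "under" : PP
    [3,4] "song" : (S\N)\(PP\S)
  [4,5] "every" : S\(S\N)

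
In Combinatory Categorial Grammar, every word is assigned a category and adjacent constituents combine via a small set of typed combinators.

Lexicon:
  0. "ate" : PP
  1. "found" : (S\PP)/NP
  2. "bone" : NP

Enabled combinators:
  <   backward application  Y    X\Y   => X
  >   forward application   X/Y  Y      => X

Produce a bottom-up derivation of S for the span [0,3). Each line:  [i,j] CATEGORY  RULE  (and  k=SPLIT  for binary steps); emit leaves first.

[0,3] S   <
  [0,1] "ate" : PP
  [1,3] S\PP   >
    [1,2] "found" : (S\PP)/NP
    [2,3] "bone" : NP

[0,1] PP  lex  "ate"
[1,2] (S\PP)/NP  lex  "found"
[2,3] NP  lex  "bone"
[1,3] S\PP  >  k=2
[0,3] S  <  k=1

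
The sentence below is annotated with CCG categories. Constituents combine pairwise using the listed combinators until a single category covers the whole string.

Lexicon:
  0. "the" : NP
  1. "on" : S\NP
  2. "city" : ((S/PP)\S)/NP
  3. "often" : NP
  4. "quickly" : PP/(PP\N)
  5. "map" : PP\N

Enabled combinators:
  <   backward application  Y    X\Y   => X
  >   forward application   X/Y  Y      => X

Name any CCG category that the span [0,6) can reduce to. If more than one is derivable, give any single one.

S

[0,6] S   >
  [0,4] S/PP   <
    [0,2] S   <
      [0,1] "the" : NP
      [1,2] "on" : S\NP
    [2,4] (S/PP)\S   >
      [2,3] "city" : ((S/PP)\S)/NP
      [3,4] "often" : NP
  [4,6] PP   >
    [4,5] "quickly" : PP/(PP\N)
    [5,6] "map" : PP\N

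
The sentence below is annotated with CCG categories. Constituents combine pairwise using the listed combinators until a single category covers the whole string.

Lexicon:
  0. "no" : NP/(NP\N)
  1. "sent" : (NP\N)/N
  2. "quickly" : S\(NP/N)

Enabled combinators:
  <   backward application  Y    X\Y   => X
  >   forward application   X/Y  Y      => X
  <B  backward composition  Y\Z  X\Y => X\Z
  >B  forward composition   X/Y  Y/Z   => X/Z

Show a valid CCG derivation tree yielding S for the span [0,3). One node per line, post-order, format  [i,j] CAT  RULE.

[0,1] NP/(NP\N)  lex  "no"
[1,2] (NP\N)/N  lex  "sent"
[0,2] NP/N  >B  k=1
[2,3] S\(NP/N)  lex  "quickly"
[0,3] S  <  k=2

[0,3] S   <
  [0,2] NP/N   >B
    [0,1] "no" : NP/(NP\N)
    [1,2] "sent" : (NP\N)/N
  [2,3] "quickly" : S\(NP/N)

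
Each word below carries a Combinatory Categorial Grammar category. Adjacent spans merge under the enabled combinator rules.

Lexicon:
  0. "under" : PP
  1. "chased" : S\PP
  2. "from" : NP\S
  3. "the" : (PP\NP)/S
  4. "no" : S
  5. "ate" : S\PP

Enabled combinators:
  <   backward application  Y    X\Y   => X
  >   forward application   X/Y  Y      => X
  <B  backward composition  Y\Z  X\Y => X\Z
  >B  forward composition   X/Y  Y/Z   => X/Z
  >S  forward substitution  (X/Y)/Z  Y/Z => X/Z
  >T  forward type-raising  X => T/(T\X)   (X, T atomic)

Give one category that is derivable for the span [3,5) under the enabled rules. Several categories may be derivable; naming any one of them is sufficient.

PP\NP

[0,6] S   <
  [0,5] PP   <
    [0,3] NP   >
      [0,1] NP/(NP\PP)   >T
        [0,1] "under" : PP
      [1,3] NP\PP   <B
        [1,2] "chased" : S\PP
        [2,3] "from" : NP\S
    [3,5] PP\NP   >
      [3,4] "the" : (PP\NP)/S
      [4,5] "no" : S
  [5,6] "ate" : S\PP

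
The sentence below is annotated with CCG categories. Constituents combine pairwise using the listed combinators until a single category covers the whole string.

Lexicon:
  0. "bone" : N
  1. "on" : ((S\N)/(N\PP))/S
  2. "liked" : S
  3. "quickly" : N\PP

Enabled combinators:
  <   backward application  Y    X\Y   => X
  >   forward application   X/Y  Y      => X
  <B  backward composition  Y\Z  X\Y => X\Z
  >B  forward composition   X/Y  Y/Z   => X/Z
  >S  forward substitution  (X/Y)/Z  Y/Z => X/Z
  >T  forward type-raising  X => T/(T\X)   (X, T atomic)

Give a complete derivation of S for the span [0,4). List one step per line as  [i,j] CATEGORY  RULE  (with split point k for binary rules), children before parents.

[0,4] S   <
  [0,1] "bone" : N
  [1,4] S\N   >
    [1,3] (S\N)/(N\PP)   >
      [1,2] "on" : ((S\N)/(N\PP))/S
      [2,3] "liked" : S
    [3,4] "quickly" : N\PP

[0,1] N  lex  "bone"
[1,2] ((S\N)/(N\PP))/S  lex  "on"
[2,3] S  lex  "liked"
[1,3] (S\N)/(N\PP)  >  k=2
[3,4] N\PP  lex  "quickly"
[1,4] S\N  >  k=3
[0,4] S  <  k=1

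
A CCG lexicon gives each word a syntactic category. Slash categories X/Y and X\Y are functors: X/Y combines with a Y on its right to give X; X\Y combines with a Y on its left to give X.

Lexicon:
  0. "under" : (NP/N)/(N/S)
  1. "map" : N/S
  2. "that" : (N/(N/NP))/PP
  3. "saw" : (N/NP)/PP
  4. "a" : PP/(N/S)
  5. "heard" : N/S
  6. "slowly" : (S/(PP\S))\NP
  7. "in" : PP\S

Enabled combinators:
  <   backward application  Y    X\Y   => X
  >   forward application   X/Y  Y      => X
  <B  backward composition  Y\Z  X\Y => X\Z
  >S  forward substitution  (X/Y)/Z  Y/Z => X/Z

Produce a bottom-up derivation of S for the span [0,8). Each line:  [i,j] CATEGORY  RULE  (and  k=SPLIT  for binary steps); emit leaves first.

[0,1] (NP/N)/(N/S)  lex  "under"
[1,2] N/S  lex  "map"
[0,2] NP/N  >  k=1
[2,3] (N/(N/NP))/PP  lex  "that"
[3,4] (N/NP)/PP  lex  "saw"
[2,4] N/PP  >S  k=3
[4,5] PP/(N/S)  lex  "a"
[5,6] N/S  lex  "heard"
[4,6] PP  >  k=5
[2,6] N  >  k=4
[0,6] NP  >  k=2
[6,7] (S/(PP\S))\NP  lex  "slowly"
[0,7] S/(PP\S)  <  k=6
[7,8] PP\S  lex  "in"
[0,8] S  >  k=7

[0,8] S   >
  [0,7] S/(PP\S)   <
    [0,6] NP   >
      [0,2] NP/N   >
        [0,1] "under" : (NP/N)/(N/S)
        [1,2] "map" : N/S
      [2,6] N   >
        [2,4] N/PP   >S
          [2,3] "that" : (N/(N/NP))/PP
          [3,4] "saw" : (N/NP)/PP
        [4,6] PP   >
          [4,5] "a" : PP/(N/S)
          [5,6] "heard" : N/S
    [6,7] "slowly" : (S/(PP\S))\NP
  [7,8] "in" : PP\S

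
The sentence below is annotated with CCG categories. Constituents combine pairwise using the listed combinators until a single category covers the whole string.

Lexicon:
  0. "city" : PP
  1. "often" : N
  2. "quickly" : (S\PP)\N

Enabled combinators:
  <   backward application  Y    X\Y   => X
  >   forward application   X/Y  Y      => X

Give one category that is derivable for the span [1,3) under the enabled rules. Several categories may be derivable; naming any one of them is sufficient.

S\PP

[0,3] S   <
  [0,1] "city" : PP
  [1,3] S\PP   <
    [1,2] "often" : N
    [2,3] "quickly" : (S\PP)\N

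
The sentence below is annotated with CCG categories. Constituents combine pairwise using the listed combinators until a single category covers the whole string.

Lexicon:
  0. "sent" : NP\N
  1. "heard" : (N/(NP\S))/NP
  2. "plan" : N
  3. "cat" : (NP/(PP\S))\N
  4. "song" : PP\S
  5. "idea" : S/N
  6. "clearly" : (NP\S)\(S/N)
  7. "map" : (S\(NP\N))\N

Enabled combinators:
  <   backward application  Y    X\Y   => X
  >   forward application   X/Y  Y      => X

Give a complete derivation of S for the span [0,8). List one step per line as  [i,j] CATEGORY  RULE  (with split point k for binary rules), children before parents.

[0,1] NP\N  lex  "sent"
[1,2] (N/(NP\S))/NP  lex  "heard"
[2,3] N  lex  "plan"
[3,4] (NP/(PP\S))\N  lex  "cat"
[2,4] NP/(PP\S)  <  k=3
[4,5] PP\S  lex  "song"
[2,5] NP  >  k=4
[1,5] N/(NP\S)  >  k=2
[5,6] S/N  lex  "idea"
[6,7] (NP\S)\(S/N)  lex  "clearly"
[5,7] NP\S  <  k=6
[1,7] N  >  k=5
[7,8] (S\(NP\N))\N  lex  "map"
[1,8] S\(NP\N)  <  k=7
[0,8] S  <  k=1

[0,8] S   <
  [0,1] "sent" : NP\N
  [1,8] S\(NP\N)   <
    [1,7] N   >
      [1,5] N/(NP\S)   >
        [1,2] "heard" : (N/(NP\S))/NP
        [2,5] NP   >
          [2,4] NP/(PP\S)   <
            [2,3] "plan" : N
            [3,4] "cat" : (NP/(PP\S))\N
          [4,5] "song" : PP\S
      [5,7] NP\S   <
        [5,6] "idea" : S/N
        [6,7] "clearly" : (NP\S)\(S/N)
    [7,8] "map" : (S\(NP\N))\N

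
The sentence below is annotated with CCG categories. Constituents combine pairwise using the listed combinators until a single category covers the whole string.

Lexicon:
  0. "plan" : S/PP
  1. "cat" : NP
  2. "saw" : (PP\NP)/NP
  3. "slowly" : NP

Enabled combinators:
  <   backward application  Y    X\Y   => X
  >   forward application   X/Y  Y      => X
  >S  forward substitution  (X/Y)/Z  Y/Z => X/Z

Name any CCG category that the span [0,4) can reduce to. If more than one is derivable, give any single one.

[0,4] S   >
  [0,1] "plan" : S/PP
  [1,4] PP   <
    [1,2] "cat" : NP
    [2,4] PP\NP   >
      [2,3] "saw" : (PP\NP)/NP
      [3,4] "slowly" : NP

S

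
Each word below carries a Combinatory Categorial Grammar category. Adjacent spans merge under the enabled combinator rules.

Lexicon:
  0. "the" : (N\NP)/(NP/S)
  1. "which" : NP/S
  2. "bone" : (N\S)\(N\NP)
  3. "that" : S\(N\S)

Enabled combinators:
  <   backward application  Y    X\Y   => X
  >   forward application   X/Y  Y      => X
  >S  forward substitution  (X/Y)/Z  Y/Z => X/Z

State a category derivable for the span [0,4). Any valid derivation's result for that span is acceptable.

[0,4] S   <
  [0,3] N\S   <
    [0,2] N\NP   >
      [0,1] "the" : (N\NP)/(NP/S)
      [1,2] "which" : NP/S
    [2,3] "bone" : (N\S)\(N\NP)
  [3,4] "that" : S\(N\S)

S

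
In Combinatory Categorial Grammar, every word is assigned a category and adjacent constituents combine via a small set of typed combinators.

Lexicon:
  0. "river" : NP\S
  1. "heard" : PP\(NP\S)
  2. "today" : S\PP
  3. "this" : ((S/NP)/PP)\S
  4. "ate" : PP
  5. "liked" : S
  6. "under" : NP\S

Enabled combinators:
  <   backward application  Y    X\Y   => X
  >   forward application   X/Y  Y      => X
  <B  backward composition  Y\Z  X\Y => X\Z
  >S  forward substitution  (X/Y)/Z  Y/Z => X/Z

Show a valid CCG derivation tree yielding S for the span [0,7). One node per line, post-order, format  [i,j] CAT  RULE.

[0,7] S   >
  [0,5] S/NP   >
    [0,4] (S/NP)/PP   <
      [0,3] S   <
        [0,2] PP   <
          [0,1] "river" : NP\S
          [1,2] "heard" : PP\(NP\S)
        [2,3] "today" : S\PP
      [3,4] "this" : ((S/NP)/PP)\S
    [4,5] "ate" : PP
  [5,7] NP   <
    [5,6] "liked" : S
    [6,7] "under" : NP\S

[0,1] NP\S  lex  "river"
[1,2] PP\(NP\S)  lex  "heard"
[0,2] PP  <  k=1
[2,3] S\PP  lex  "today"
[0,3] S  <  k=2
[3,4] ((S/NP)/PP)\S  lex  "this"
[0,4] (S/NP)/PP  <  k=3
[4,5] PP  lex  "ate"
[0,5] S/NP  >  k=4
[5,6] S  lex  "liked"
[6,7] NP\S  lex  "under"
[5,7] NP  <  k=6
[0,7] S  >  k=5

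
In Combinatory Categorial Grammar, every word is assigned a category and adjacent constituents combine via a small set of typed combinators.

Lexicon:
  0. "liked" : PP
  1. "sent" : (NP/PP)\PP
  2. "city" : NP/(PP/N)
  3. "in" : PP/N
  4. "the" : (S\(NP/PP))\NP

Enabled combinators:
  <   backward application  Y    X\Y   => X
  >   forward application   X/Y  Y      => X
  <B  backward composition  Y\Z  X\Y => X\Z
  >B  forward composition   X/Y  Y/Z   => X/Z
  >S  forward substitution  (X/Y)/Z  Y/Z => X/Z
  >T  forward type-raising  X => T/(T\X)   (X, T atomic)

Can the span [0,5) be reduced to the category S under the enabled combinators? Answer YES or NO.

[0,5] S   <
  [0,1] "liked" : PP
  [1,5] S\PP   <B
    [1,2] "sent" : (NP/PP)\PP
    [2,5] S\(NP/PP)   <
      [2,4] NP   >
        [2,3] "city" : NP/(PP/N)
        [3,4] "in" : PP/N
      [4,5] "the" : (S\(NP/PP))\NP

YES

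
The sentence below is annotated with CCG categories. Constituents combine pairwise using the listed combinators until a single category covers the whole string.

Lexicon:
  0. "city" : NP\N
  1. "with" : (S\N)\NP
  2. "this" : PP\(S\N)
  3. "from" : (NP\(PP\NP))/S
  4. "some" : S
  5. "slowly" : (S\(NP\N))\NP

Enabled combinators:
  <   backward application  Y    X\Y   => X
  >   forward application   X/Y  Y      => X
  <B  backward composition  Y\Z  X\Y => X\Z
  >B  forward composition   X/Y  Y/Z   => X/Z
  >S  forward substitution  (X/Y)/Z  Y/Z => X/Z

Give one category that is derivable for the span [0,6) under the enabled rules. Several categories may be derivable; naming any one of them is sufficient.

[0,6] S   <
  [0,1] "city" : NP\N
  [1,6] S\(NP\N)   <
    [1,5] NP   <
      [1,3] PP\NP   <B
        [1,2] "with" : (S\N)\NP
        [2,3] "this" : PP\(S\N)
      [3,5] NP\(PP\NP)   >
        [3,4] "from" : (NP\(PP\NP))/S
        [4,5] "some" : S
    [5,6] "slowly" : (S\(NP\N))\NP

S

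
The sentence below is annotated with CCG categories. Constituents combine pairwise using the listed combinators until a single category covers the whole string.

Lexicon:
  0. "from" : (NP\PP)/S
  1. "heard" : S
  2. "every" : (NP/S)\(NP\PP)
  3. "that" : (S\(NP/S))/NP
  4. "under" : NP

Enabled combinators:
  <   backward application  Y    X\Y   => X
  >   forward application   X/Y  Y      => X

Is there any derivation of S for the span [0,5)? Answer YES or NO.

[0,5] S   <
  [0,3] NP/S   <
    [0,2] NP\PP   >
      [0,1] "from" : (NP\PP)/S
      [1,2] "heard" : S
    [2,3] "every" : (NP/S)\(NP\PP)
  [3,5] S\(NP/S)   >
    [3,4] "that" : (S\(NP/S))/NP
    [4,5] "under" : NP

YES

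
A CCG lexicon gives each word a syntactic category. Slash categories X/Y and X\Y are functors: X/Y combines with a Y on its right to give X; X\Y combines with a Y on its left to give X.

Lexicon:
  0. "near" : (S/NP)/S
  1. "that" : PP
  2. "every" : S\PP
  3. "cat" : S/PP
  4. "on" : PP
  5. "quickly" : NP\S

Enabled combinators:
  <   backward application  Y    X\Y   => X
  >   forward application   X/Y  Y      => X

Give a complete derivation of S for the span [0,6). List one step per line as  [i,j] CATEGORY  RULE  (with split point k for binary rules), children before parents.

[0,6] S   >
  [0,3] S/NP   >
    [0,1] "near" : (S/NP)/S
    [1,3] S   <
      [1,2] "that" : PP
      [2,3] "every" : S\PP
  [3,6] NP   <
    [3,5] S   >
      [3,4] "cat" : S/PP
      [4,5] "on" : PP
    [5,6] "quickly" : NP\S

[0,1] (S/NP)/S  lex  "near"
[1,2] PP  lex  "that"
[2,3] S\PP  lex  "every"
[1,3] S  <  k=2
[0,3] S/NP  >  k=1
[3,4] S/PP  lex  "cat"
[4,5] PP  lex  "on"
[3,5] S  >  k=4
[5,6] NP\S  lex  "quickly"
[3,6] NP  <  k=5
[0,6] S  >  k=3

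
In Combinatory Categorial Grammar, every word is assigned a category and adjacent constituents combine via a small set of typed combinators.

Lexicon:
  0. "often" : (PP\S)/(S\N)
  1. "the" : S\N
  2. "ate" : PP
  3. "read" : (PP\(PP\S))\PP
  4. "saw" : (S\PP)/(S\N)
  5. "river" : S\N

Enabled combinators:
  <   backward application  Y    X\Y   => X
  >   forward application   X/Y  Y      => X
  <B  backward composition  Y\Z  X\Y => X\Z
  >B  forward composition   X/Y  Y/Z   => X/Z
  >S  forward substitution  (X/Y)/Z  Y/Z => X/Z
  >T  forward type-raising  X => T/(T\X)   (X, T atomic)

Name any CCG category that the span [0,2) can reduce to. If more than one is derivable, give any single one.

[0,6] S   <
  [0,4] PP   <
    [0,2] PP\S   >
      [0,1] "often" : (PP\S)/(S\N)
      [1,2] "the" : S\N
    [2,4] PP\(PP\S)   <
      [2,3] "ate" : PP
      [3,4] "read" : (PP\(PP\S))\PP
  [4,6] S\PP   >
    [4,5] "saw" : (S\PP)/(S\N)
    [5,6] "river" : S\N

PP\S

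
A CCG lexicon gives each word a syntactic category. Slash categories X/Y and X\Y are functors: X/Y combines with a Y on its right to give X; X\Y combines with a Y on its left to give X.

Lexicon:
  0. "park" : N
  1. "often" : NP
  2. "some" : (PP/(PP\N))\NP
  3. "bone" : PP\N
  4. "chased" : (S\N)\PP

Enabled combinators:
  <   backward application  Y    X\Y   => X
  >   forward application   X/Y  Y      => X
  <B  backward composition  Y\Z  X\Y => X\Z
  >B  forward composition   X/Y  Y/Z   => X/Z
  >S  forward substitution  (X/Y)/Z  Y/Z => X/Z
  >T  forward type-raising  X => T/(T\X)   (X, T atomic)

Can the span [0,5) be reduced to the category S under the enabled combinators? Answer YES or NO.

YES

[0,5] S   <
  [0,1] "park" : N
  [1,5] S\N   <
    [1,4] PP   >
      [1,3] PP/(PP\N)   <
        [1,2] "often" : NP
        [2,3] "some" : (PP/(PP\N))\NP
      [3,4] "bone" : PP\N
    [4,5] "chased" : (S\N)\PP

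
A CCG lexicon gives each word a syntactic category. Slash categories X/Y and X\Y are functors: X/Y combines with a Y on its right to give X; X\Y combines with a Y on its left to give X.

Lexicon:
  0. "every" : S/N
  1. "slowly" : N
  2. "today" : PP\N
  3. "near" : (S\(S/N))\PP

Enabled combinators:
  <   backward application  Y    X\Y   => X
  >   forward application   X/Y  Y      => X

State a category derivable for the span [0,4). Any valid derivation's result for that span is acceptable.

S

[0,4] S   <
  [0,1] "every" : S/N
  [1,4] S\(S/N)   <
    [1,3] PP   <
      [1,2] "slowly" : N
      [2,3] "today" : PP\N
    [3,4] "near" : (S\(S/N))\PP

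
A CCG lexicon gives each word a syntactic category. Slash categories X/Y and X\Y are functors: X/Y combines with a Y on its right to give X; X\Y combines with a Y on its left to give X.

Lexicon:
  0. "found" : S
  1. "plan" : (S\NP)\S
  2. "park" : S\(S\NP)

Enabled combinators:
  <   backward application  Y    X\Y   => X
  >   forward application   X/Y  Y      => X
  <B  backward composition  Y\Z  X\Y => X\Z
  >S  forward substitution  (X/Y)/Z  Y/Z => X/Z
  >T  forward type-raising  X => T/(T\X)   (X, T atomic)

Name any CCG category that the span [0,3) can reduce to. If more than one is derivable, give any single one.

[0,3] S   <
  [0,2] S\NP   <
    [0,1] "found" : S
    [1,2] "plan" : (S\NP)\S
  [2,3] "park" : S\(S\NP)

S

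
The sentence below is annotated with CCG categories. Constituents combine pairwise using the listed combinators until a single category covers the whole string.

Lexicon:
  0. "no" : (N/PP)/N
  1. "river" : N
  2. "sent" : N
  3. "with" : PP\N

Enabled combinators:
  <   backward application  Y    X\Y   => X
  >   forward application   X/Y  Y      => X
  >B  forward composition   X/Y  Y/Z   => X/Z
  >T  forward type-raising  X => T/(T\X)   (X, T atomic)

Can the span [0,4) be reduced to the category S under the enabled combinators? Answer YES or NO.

NO

(N/PP)/N N N PP\N
CKY chart[0,4] = {N, N/(N\N), N/(PP\PP), NP/(NP\N), PP/(PP\N), S/(S\N)}; S ∉ chart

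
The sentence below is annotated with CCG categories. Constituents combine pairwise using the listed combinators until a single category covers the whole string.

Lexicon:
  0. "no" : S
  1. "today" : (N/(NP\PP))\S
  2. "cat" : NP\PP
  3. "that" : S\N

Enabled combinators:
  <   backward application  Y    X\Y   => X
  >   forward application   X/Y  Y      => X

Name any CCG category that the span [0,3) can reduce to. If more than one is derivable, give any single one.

N

[0,4] S   <
  [0,3] N   >
    [0,2] N/(NP\PP)   <
      [0,1] "no" : S
      [1,2] "today" : (N/(NP\PP))\S
    [2,3] "cat" : NP\PP
  [3,4] "that" : S\N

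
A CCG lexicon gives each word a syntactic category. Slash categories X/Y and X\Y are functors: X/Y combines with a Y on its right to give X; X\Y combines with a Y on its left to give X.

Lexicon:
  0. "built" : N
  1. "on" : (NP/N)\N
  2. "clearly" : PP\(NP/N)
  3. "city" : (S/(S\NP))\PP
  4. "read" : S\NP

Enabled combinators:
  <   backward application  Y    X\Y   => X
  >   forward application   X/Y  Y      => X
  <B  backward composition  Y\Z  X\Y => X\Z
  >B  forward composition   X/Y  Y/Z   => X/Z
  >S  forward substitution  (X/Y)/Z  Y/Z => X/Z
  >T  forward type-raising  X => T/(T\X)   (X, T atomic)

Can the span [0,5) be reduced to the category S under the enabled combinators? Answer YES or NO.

YES

[0,5] S   >
  [0,4] S/(S\NP)   <
    [0,3] PP   <
      [0,1] "built" : N
      [1,3] PP\N   <B
        [1,2] "on" : (NP/N)\N
        [2,3] "clearly" : PP\(NP/N)
    [3,4] "city" : (S/(S\NP))\PP
  [4,5] "read" : S\NP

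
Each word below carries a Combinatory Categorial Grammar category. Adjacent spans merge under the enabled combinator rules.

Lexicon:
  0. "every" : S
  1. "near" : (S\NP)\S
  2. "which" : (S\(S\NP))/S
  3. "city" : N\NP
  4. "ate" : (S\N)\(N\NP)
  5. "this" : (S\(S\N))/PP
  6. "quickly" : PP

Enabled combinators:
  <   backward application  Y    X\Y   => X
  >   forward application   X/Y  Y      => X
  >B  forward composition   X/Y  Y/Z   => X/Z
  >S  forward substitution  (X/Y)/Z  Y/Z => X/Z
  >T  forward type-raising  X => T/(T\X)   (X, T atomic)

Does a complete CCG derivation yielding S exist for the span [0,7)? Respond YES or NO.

[0,7] S   <
  [0,2] S\NP   <
    [0,1] "every" : S
    [1,2] "near" : (S\NP)\S
  [2,7] S\(S\NP)   >
    [2,3] "which" : (S\(S\NP))/S
    [3,7] S   <
      [3,5] S\N   <
        [3,4] "city" : N\NP
        [4,5] "ate" : (S\N)\(N\NP)
      [5,7] S\(S\N)   >
        [5,6] "this" : (S\(S\N))/PP
        [6,7] "quickly" : PP

YES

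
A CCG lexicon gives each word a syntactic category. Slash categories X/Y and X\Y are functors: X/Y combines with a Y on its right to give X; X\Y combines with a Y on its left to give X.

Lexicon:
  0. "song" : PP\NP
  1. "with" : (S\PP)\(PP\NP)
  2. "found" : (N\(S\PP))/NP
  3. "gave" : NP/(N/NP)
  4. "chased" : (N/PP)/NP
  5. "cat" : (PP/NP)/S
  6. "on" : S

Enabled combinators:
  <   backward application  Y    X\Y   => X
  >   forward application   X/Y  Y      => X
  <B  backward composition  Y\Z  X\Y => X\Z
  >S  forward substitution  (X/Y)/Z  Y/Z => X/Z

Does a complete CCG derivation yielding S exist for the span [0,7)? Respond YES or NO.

PP\NP (S\PP)\(PP\NP) (N\(S\PP))/NP NP/(N/NP) (N/PP)/NP (PP/NP)/S S
CKY chart[0,7] = {N}; S ∉ chart

NO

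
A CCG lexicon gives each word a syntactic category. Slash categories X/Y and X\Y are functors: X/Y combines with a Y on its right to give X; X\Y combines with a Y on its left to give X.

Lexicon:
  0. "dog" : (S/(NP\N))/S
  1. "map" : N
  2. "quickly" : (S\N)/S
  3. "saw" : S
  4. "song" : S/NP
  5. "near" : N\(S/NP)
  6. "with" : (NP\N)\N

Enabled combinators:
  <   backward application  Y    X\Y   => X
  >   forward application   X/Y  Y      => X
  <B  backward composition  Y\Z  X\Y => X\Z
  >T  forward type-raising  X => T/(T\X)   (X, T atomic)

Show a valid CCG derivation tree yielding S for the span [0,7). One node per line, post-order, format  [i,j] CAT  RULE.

[0,1] (S/(NP\N))/S  lex  "dog"
[1,2] N  lex  "map"
[2,3] (S\N)/S  lex  "quickly"
[3,4] S  lex  "saw"
[2,4] S\N  >  k=3
[1,4] S  <  k=2
[0,4] S/(NP\N)  >  k=1
[4,5] S/NP  lex  "song"
[5,6] N\(S/NP)  lex  "near"
[4,6] N  <  k=5
[6,7] (NP\N)\N  lex  "with"
[4,7] NP\N  <  k=6
[0,7] S  >  k=4

[0,7] S   >
  [0,4] S/(NP\N)   >
    [0,1] "dog" : (S/(NP\N))/S
    [1,4] S   <
      [1,2] "map" : N
      [2,4] S\N   >
        [2,3] "quickly" : (S\N)/S
        [3,4] "saw" : S
  [4,7] NP\N   <
    [4,6] N   <
      [4,5] "song" : S/NP
      [5,6] "near" : N\(S/NP)
    [6,7] "with" : (NP\N)\N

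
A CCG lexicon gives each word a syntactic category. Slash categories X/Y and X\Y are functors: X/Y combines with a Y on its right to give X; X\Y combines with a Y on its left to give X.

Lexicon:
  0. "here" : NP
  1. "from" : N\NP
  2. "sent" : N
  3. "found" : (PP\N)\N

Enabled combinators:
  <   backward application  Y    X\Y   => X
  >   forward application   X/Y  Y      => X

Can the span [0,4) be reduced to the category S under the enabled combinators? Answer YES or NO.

NO

NP N\NP N (PP\N)\N
CKY chart[0,4] = {PP}; S ∉ chart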